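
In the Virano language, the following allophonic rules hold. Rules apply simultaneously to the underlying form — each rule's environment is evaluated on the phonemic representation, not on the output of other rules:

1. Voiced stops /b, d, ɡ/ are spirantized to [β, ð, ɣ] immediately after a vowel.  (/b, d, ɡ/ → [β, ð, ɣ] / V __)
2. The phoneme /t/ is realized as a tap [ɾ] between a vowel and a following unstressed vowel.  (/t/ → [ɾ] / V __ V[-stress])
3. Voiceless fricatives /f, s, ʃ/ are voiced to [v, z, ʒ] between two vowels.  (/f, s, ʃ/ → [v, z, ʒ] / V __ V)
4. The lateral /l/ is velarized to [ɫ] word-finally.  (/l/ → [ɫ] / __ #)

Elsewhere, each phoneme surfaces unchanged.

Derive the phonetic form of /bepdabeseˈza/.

/b/ — word-initial; rule 1 does not apply here → [b].
/e/ — not in any rule's target class → [e].
/p/ — not in any rule's target class → [p].
/d/ (between /p/ and /a/): rule 1 targets it, but not immediately after a vowel → unchanged [d].
/a/ (between /d/ and /b/) is unaffected → [a].
Rule 1 applies to /b/ (between /a/ and /e/: immediately after a vowel) → [β].
/e/ (between /b/ and /s/) is unaffected → [e].
/s/ — between /e/ and /e/, between two vowels — surfaces as [z] (rule 3).
/e/ stays [e].
/z/ (between /e/ and /a/): no rule targets it → [z].
/a/ (word-final): no rule targets it → [a].

[bepdaβezeˈza]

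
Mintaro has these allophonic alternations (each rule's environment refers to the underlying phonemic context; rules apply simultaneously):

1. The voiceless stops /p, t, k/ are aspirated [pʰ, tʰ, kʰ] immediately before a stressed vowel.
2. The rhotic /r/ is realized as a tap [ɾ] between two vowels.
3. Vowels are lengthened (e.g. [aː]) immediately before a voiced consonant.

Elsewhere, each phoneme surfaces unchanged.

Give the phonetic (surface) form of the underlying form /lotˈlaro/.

/l/ (word-initial): no rule targets it → [l].
/o/ (between /l/ and /t/): rule 3 targets it, but not before a voiced consonant → unchanged [o].
/t/ (between /o/ and /l/): rule 1 targets it, but not immediately before a stressed vowel → unchanged [t].
/l/ (between /t/ and /a/) is unaffected → [l].
/a/ — between /l/ and /r/, before a voiced consonant — surfaces as [aː] (rule 3).
/r/ — between /a/ and /o/, between two vowels — surfaces as [ɾ] (rule 2).
/o/ (word-final) fails the environment for rule 3, so it stays [o].

[lotˈlaːɾo]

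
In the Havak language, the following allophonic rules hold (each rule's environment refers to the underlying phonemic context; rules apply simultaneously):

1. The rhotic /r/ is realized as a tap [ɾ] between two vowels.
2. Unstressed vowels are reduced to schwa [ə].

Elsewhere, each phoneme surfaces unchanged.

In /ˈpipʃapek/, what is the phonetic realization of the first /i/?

[i]

/i/ (between /p/ and /p/) fails the environment for rule 2, so it stays [i].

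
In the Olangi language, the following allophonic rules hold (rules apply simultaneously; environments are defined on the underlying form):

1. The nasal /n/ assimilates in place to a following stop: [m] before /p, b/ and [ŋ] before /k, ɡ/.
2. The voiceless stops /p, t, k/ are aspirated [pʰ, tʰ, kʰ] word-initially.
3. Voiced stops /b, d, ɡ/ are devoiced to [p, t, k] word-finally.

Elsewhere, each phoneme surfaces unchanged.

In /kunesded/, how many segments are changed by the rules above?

2

Segments that undergo a rule: /k/ → [kʰ] (rule 2); /d/ → [t] (rule 3).
All other segments surface unchanged.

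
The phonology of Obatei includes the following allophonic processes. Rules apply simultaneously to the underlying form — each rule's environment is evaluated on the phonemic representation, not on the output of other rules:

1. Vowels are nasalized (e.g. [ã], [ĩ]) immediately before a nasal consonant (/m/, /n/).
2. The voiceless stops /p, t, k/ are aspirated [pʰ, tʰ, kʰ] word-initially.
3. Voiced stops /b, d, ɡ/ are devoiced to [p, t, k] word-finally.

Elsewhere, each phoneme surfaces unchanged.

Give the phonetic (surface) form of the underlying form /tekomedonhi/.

[tʰekõmedõnhi]

/t/ meets the environment for rule 2 (word-initially) → [tʰ].
/e/ (between /t/ and /k/): rule 1 targets it, but not before a nasal consonant → unchanged [e].
/k/ (between /e/ and /o/): rule 2 targets it, but not word-initially → unchanged [k].
/o/ — between /k/ and /m/, before a nasal consonant — surfaces as [õ] (rule 1).
/m/ (between /o/ and /e/) is unaffected → [m].
/e/ (between /m/ and /d/) fails the environment for rule 1, so it stays [e].
/d/ (between /e/ and /o/) is in the target of rule 3 but the environment (word-finally) is not met → [d].
Rule 1 applies to /o/ (between /d/ and /n/: before a nasal consonant) → [õ].
/n/ — not in any rule's target class → [n].
/h/ (between /n/ and /i/) is unaffected → [h].
/i/ (word-final) is in the target of rule 1 but the environment (before a nasal consonant) is not met → [i].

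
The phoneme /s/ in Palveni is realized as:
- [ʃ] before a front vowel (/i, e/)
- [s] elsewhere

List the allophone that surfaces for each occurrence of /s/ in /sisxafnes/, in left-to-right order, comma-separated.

[ʃ], [s], [s]

Occurrence 1 (position 1): before a front vowel (/i, e/) → [ʃ].
Occurrence 2 (position 3): no conditioning environment matches → elsewhere allophone [s].
Occurrence 3 (position 9): no conditioning environment matches → elsewhere allophone [s].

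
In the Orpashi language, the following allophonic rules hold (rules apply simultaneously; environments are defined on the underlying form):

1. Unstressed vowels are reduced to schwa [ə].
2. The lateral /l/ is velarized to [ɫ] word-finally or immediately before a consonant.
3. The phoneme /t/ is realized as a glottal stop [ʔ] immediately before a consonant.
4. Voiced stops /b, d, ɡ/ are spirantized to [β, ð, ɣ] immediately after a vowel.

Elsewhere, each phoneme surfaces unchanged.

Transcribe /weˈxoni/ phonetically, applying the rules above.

[wəˈxonə]

/w/ stays [w].
Rule 1 applies to /e/ (between /w/ and /x/: in an unstressed syllable) → [ə].
/x/ stays [x].
/o/ (between /x/ and /n/): rule 1 targets it, but not in an unstressed syllable → unchanged [o].
/n/ stays [n].
/i/ (word-final): in an unstressed syllable, so rule 1 applies → [ə].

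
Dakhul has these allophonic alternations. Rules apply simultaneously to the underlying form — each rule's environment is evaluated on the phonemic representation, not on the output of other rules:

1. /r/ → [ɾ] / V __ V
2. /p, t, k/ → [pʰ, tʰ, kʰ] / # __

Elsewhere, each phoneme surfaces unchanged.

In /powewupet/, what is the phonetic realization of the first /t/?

[t]

/t/ (word-final): rule 2 targets it, but not word-initially → unchanged [t].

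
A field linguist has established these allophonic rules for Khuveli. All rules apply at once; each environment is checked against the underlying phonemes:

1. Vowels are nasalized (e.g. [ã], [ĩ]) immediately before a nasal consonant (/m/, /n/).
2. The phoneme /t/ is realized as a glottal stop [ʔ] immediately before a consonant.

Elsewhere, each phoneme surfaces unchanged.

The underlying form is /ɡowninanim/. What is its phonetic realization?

[ɡownĩnãnĩm]

/ɡ/ — not in any rule's target class → [ɡ].
/o/ (between /ɡ/ and /w/) fails the environment for rule 1, so it stays [o].
/w/ (between /o/ and /n/) is unaffected → [w].
/n/ — not in any rule's target class → [n].
/i/ — between /n/ and /n/, before a nasal consonant — surfaces as [ĩ] (rule 1).
/n/ (between /i/ and /a/) is unaffected → [n].
/a/ meets the environment for rule 1 (before a nasal consonant) → [ã].
/n/ (between /a/ and /i/) is unaffected → [n].
/i/ — between /n/ and /m/, before a nasal consonant — surfaces as [ĩ] (rule 1).
/m/ — not in any rule's target class → [m].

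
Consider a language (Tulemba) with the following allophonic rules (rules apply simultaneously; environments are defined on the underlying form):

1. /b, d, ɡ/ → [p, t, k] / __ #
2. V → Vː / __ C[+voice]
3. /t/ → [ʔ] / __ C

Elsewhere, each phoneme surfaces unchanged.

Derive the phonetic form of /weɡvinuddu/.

[weːɡviːnuːddu]

/w/ — not in any rule's target class → [w].
/e/ — between /w/ and /ɡ/, before a voiced consonant — surfaces as [eː] (rule 2).
/ɡ/ (between /e/ and /v/): rule 1 targets it, but not word-finally → unchanged [ɡ].
/v/ — not in any rule's target class → [v].
/i/ (between /v/ and /n/): before a voiced consonant, so rule 2 applies → [iː].
/n/ — not in any rule's target class → [n].
/u/ (between /n/ and /d/): before a voiced consonant, so rule 2 applies → [uː].
/d/ (between /u/ and /d/): rule 1 targets it, but not word-finally → unchanged [d].
/d/ (between /d/ and /u/): rule 1 targets it, but not word-finally → unchanged [d].
/u/ (word-final) fails the environment for rule 2, so it stays [u].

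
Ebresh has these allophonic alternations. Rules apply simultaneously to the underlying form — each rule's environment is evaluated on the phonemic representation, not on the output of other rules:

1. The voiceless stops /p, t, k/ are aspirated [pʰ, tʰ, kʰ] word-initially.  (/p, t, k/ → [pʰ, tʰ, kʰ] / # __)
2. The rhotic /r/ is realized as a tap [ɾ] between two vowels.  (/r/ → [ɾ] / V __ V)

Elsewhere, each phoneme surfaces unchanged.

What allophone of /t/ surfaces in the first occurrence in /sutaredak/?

/t/ (between /u/ and /a/) fails the environment for rule 1, so it stays [t].

[t]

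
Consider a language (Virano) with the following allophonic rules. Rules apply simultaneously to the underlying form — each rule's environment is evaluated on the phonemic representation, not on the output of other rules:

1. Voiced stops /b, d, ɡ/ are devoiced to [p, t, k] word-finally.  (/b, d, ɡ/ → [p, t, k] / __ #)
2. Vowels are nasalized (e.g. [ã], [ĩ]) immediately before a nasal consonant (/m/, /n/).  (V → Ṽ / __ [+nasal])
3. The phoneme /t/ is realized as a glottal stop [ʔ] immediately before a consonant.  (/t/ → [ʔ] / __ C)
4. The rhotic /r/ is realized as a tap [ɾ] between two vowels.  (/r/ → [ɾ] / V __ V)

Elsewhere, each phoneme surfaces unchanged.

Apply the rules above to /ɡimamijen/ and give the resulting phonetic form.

/ɡ/ (word-initial): rule 1 targets it, but not word-finally → unchanged [ɡ].
/i/ (between /ɡ/ and /m/) occurs before a nasal consonant → [ĩ] by rule 2.
/m/ (between /i/ and /a/): no rule targets it → [m].
/a/ meets the environment for rule 2 (before a nasal consonant) → [ã].
/m/ (between /a/ and /i/): no rule targets it → [m].
/i/ (between /m/ and /j/) fails the environment for rule 2, so it stays [i].
/j/ (between /i/ and /e/) is unaffected → [j].
Rule 2 applies to /e/ (between /j/ and /n/: before a nasal consonant) → [ẽ].
/n/ — not in any rule's target class → [n].

[ɡĩmãmijẽn]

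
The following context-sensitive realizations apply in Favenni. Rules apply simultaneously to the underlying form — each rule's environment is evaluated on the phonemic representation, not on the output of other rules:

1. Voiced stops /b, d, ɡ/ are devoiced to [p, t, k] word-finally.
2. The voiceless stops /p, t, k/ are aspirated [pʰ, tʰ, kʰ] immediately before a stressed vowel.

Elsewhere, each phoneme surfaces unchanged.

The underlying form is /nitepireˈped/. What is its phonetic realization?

/n/ (word-initial): no rule targets it → [n].
/i/ stays [i].
/t/ — between /i/ and /e/; rule 2 does not apply here → [t].
/e/ (between /t/ and /p/): no rule targets it → [e].
/p/ (between /e/ and /i/) fails the environment for rule 2, so it stays [p].
/i/ (between /p/ and /r/): no rule targets it → [i].
/r/ (between /i/ and /e/) is unaffected → [r].
/e/ (between /r/ and /p/): no rule targets it → [e].
/p/ meets the environment for rule 2 (immediately before a stressed vowel) → [pʰ].
/e/ stays [e].
/d/ (word-final) occurs word-finally → [t] by rule 1.

[nitepireˈpʰet]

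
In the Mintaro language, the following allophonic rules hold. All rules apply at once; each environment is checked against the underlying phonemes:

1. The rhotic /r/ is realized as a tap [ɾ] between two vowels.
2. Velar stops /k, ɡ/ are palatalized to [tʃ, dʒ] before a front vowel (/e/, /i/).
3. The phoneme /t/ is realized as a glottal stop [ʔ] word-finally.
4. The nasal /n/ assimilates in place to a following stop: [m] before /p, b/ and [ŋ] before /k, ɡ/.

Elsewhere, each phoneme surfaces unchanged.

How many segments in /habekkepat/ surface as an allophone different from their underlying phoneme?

2

Segments that undergo a rule: /k/ → [tʃ] (rule 2); /t/ → [ʔ] (rule 3).
All other segments surface unchanged.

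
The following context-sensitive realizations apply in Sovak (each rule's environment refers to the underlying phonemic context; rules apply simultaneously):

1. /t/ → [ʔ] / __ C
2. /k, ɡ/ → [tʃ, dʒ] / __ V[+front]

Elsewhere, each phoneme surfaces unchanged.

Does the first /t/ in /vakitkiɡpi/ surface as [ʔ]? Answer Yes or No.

/t/ (between /i/ and /k/): immediately before a consonant, so rule 1 applies → [ʔ].
The actual realization is [ʔ], which matches [ʔ].

Yes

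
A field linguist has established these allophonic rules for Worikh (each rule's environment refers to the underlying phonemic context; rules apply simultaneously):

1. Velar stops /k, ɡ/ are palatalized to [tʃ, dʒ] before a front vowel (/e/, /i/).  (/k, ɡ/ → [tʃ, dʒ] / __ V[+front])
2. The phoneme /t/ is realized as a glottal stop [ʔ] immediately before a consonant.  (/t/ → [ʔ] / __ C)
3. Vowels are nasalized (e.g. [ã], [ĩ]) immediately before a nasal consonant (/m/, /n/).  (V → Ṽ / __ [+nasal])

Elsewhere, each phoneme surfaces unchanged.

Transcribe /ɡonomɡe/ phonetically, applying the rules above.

[ɡõnõmdʒe]

/ɡ/ (word-initial) is in the target of rule 1 but the environment (before a front vowel) is not met → [ɡ].
/o/ meets the environment for rule 3 (before a nasal consonant) → [õ].
/n/ (between /o/ and /o/) is unaffected → [n].
/o/ meets the environment for rule 3 (before a nasal consonant) → [õ].
/m/ (between /o/ and /ɡ/) is unaffected → [m].
/ɡ/ — between /m/ and /e/, before a front vowel — surfaces as [dʒ] (rule 1).
/e/ (word-final): rule 3 targets it, but not before a nasal consonant → unchanged [e].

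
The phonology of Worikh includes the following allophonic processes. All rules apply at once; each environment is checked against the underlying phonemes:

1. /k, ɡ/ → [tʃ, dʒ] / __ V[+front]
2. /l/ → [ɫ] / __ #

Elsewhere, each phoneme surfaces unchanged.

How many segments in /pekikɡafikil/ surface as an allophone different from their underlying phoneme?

Segments that undergo a rule: /k/ → [tʃ] (rule 1); /k/ → [tʃ] (rule 1); /l/ → [ɫ] (rule 2).
All other segments surface unchanged.

3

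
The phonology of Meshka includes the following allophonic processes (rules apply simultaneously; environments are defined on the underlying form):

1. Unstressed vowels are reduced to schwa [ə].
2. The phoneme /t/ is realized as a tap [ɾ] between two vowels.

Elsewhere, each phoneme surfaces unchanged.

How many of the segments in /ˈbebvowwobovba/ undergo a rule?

4

Segments that undergo a rule: /o/ → [ə] (rule 1); /o/ → [ə] (rule 1); /o/ → [ə] (rule 1); /a/ → [ə] (rule 1).
All other segments surface unchanged.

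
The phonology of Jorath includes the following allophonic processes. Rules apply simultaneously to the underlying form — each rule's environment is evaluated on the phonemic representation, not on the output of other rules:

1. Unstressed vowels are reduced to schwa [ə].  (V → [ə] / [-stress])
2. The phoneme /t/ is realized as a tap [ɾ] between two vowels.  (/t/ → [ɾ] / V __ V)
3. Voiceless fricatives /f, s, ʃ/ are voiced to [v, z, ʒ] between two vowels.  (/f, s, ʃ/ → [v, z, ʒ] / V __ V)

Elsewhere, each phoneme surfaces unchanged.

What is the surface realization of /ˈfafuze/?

[ˈfavəzə]

/f/ (word-initial) fails the environment for rule 3, so it stays [f].
/a/ (between /f/ and /f/) fails the environment for rule 1, so it stays [a].
/f/ (between /a/ and /u/): between two vowels, so rule 3 applies → [v].
/u/ (between /f/ and /z/): in an unstressed syllable, so rule 1 applies → [ə].
/z/ stays [z].
Rule 1 applies to /e/ (word-final: in an unstressed syllable) → [ə].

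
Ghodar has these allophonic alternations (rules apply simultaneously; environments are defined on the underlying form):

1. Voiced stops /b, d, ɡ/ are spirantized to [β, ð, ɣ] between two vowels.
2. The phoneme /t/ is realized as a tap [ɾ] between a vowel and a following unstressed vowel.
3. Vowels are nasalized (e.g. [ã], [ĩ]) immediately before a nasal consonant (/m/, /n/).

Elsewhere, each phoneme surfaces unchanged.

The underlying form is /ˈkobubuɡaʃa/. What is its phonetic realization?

[ˈkoβuβuɣaʃa]

/o/ (between /k/ and /b/) fails the environment for rule 3, so it stays [o].
Rule 1 applies to /b/ (between /o/ and /u/: between two vowels) → [β].
/u/ (between /b/ and /b/) fails the environment for rule 3, so it stays [u].
Rule 1 applies to /b/ (between /u/ and /u/: between two vowels) → [β].
/u/ (between /b/ and /ɡ/): rule 3 targets it, but not before a nasal consonant → unchanged [u].
Rule 1 applies to /ɡ/ (between /u/ and /a/: between two vowels) → [ɣ].
/a/ — between /ɡ/ and /ʃ/; rule 3 does not apply here → [a].
/a/ (word-final): rule 3 targets it, but not before a nasal consonant → unchanged [a].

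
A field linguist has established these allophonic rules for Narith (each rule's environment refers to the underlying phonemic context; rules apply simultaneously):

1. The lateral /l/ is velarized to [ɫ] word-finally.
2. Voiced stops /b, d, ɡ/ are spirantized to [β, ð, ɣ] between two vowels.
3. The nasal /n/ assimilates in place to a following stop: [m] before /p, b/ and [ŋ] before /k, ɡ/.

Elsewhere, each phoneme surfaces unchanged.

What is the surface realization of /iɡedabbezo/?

[iɣeðabbezo]

/i/ stays [i].
/ɡ/ (between /i/ and /e/) occurs between two vowels → [ɣ] by rule 2.
/e/ stays [e].
/d/ — between /e/ and /a/, between two vowels — surfaces as [ð] (rule 2).
/a/ (between /d/ and /b/) is unaffected → [a].
/b/ (between /a/ and /b/) fails the environment for rule 2, so it stays [b].
/b/ (between /b/ and /e/): rule 2 targets it, but not between two vowels → unchanged [b].
/e/ (between /b/ and /z/): no rule targets it → [e].
/z/ (between /e/ and /o/) is unaffected → [z].
/o/ (word-final): no rule targets it → [o].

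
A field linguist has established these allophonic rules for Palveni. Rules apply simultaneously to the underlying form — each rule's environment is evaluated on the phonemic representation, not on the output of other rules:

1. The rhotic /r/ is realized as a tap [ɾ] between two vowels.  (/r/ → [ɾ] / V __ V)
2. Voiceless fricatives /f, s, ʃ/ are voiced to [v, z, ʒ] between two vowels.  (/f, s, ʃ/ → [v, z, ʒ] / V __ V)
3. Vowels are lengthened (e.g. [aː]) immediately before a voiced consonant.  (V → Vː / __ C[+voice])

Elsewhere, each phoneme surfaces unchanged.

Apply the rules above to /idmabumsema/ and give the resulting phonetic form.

Rule 3 applies to /i/ (word-initial: before a voiced consonant) → [iː].
Rule 3 applies to /a/ (between /m/ and /b/: before a voiced consonant) → [aː].
/u/ (between /b/ and /m/) occurs before a voiced consonant → [uː] by rule 3.
/s/ (between /m/ and /e/): rule 2 targets it, but not between two vowels → unchanged [s].
Rule 3 applies to /e/ (between /s/ and /m/: before a voiced consonant) → [eː].
/a/ (word-final) is in the target of rule 3 but the environment (before a voiced consonant) is not met → [a].

[iːdmaːbuːmseːma]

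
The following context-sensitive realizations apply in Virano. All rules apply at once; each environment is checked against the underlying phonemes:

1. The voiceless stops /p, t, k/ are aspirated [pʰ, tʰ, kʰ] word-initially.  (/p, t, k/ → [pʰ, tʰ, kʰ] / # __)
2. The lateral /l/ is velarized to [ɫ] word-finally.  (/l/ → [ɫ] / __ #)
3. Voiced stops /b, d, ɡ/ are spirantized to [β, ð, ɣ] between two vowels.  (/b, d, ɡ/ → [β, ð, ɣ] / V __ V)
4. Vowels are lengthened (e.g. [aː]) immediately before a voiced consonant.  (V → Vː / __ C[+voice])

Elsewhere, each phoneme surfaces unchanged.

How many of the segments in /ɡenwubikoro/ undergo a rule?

Segments that undergo a rule: /e/ → [eː] (rule 4); /u/ → [uː] (rule 4); /b/ → [β] (rule 3); /o/ → [oː] (rule 4).
All other segments surface unchanged.

4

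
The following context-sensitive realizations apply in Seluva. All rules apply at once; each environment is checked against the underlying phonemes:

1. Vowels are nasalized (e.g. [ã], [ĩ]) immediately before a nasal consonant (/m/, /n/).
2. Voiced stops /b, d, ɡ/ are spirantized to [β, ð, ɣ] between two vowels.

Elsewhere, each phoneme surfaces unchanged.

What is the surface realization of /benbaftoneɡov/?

/b/ (word-initial): rule 2 targets it, but not between two vowels → unchanged [b].
Rule 1 applies to /e/ (between /b/ and /n/: before a nasal consonant) → [ẽ].
/b/ — between /n/ and /a/; rule 2 does not apply here → [b].
/a/ — between /b/ and /f/; rule 1 does not apply here → [a].
/o/ — between /t/ and /n/, before a nasal consonant — surfaces as [õ] (rule 1).
/e/ (between /n/ and /ɡ/) is in the target of rule 1 but the environment (before a nasal consonant) is not met → [e].
/ɡ/ (between /e/ and /o/): between two vowels, so rule 2 applies → [ɣ].
/o/ (between /ɡ/ and /v/) fails the environment for rule 1, so it stays [o].

[bẽnbaftõneɣov]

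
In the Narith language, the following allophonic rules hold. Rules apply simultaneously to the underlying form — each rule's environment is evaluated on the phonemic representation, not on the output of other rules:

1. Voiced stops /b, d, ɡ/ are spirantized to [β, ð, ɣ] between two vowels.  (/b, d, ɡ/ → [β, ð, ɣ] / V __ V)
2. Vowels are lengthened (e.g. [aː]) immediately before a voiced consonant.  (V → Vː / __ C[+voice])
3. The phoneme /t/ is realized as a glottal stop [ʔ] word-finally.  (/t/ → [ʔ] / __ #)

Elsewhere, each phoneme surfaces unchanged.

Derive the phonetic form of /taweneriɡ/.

[taːweːneːriːɡ]

/t/ (word-initial) fails the environment for rule 3, so it stays [t].
/a/ — between /t/ and /w/, before a voiced consonant — surfaces as [aː] (rule 2).
/w/ — not in any rule's target class → [w].
Rule 2 applies to /e/ (between /w/ and /n/: before a voiced consonant) → [eː].
/n/ (between /e/ and /e/): no rule targets it → [n].
/e/ meets the environment for rule 2 (before a voiced consonant) → [eː].
/r/ (between /e/ and /i/) is unaffected → [r].
/i/ — between /r/ and /ɡ/, before a voiced consonant — surfaces as [iː] (rule 2).
/ɡ/ (word-final) is in the target of rule 1 but the environment (between two vowels) is not met → [ɡ].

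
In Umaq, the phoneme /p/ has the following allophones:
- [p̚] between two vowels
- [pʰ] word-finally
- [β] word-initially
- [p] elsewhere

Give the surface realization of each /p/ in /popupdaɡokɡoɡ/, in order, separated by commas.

[β], [p̚], [p]

Occurrence 1 (position 1): word-initially → [β].
Occurrence 2 (position 3): between two vowels → [p̚].
Occurrence 3 (position 5): no conditioning environment matches → elsewhere allophone [p].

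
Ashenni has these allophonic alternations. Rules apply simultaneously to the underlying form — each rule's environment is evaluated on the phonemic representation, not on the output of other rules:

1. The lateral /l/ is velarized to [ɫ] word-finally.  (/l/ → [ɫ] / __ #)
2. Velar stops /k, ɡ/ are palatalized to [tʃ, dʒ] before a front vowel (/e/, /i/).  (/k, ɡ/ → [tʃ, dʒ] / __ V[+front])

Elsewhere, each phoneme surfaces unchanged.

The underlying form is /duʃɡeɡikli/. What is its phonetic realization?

/d/ (word-initial): no rule targets it → [d].
/u/ stays [u].
/ʃ/ (between /u/ and /ɡ/): no rule targets it → [ʃ].
/ɡ/ (between /ʃ/ and /e/) occurs before a front vowel → [dʒ] by rule 2.
/e/ stays [e].
/ɡ/ (between /e/ and /i/) occurs before a front vowel → [dʒ] by rule 2.
/i/ — not in any rule's target class → [i].
/k/ (between /i/ and /l/) fails the environment for rule 2, so it stays [k].
/l/ — between /k/ and /i/; rule 1 does not apply here → [l].
/i/ stays [i].

[duʃdʒedʒikli]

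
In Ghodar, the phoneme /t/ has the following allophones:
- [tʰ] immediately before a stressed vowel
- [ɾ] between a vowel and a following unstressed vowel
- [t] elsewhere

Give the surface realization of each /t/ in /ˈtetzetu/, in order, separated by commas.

Occurrence 1 (position 1): immediately before a stressed vowel → [tʰ].
Occurrence 2 (position 3): no conditioning environment matches → elsewhere allophone [t].
Occurrence 3 (position 6): between a vowel and an unstressed vowel → [ɾ].

[tʰ], [t], [ɾ]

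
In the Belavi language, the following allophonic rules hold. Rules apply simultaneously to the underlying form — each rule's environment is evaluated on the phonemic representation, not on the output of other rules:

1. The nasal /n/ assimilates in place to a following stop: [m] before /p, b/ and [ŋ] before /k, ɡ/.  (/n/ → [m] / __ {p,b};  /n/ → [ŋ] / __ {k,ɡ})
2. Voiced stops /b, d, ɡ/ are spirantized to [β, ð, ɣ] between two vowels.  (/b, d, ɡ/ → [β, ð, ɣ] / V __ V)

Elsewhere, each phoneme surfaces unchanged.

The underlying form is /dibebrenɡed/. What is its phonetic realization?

/d/ (word-initial): rule 2 targets it, but not between two vowels → unchanged [d].
/i/ (between /d/ and /b/): no rule targets it → [i].
/b/ (between /i/ and /e/) occurs between two vowels → [β] by rule 2.
/e/ (between /b/ and /b/): no rule targets it → [e].
/b/ — between /e/ and /r/; rule 2 does not apply here → [b].
/r/ stays [r].
/e/ stays [e].
/n/ meets the environment for rule 1 (before a labial or velar stop) → [ŋ].
/ɡ/ — between /n/ and /e/; rule 2 does not apply here → [ɡ].
/e/ — not in any rule's target class → [e].
/d/ (word-final) fails the environment for rule 2, so it stays [d].

[diβebreŋɡed]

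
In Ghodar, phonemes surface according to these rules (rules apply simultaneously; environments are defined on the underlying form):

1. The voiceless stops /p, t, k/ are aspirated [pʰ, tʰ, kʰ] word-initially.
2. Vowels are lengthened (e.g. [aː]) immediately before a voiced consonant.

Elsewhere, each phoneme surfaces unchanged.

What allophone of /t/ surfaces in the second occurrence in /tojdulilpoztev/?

/t/ (between /z/ and /e/) fails the environment for rule 1, so it stays [t].

[t]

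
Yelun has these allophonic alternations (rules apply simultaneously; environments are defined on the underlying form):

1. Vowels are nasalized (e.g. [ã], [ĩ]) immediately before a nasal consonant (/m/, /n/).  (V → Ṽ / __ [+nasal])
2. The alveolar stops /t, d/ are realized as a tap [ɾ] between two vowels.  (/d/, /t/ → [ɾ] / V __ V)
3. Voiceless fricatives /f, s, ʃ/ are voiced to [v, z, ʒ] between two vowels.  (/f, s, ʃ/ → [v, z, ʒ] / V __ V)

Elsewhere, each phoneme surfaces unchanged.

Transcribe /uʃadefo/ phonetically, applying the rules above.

[uʒaɾevo]

/u/ (word-initial) fails the environment for rule 1, so it stays [u].
/ʃ/ meets the environment for rule 3 (between two vowels) → [ʒ].
/a/ — between /ʃ/ and /d/; rule 1 does not apply here → [a].
/d/ (between /a/ and /e/): between two vowels, so rule 2 applies → [ɾ].
/e/ (between /d/ and /f/) fails the environment for rule 1, so it stays [e].
/f/ (between /e/ and /o/): between two vowels, so rule 3 applies → [v].
/o/ (word-final) is in the target of rule 1 but the environment (before a nasal consonant) is not met → [o].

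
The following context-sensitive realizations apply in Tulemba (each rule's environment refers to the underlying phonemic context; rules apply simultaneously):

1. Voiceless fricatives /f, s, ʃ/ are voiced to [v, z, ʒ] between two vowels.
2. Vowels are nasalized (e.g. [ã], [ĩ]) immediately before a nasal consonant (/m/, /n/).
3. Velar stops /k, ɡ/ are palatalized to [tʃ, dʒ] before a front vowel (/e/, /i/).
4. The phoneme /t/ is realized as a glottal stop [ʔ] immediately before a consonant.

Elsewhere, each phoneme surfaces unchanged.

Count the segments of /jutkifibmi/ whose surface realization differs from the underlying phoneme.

3

Segments that undergo a rule: /t/ → [ʔ] (rule 4); /k/ → [tʃ] (rule 3); /f/ → [v] (rule 1).
All other segments surface unchanged.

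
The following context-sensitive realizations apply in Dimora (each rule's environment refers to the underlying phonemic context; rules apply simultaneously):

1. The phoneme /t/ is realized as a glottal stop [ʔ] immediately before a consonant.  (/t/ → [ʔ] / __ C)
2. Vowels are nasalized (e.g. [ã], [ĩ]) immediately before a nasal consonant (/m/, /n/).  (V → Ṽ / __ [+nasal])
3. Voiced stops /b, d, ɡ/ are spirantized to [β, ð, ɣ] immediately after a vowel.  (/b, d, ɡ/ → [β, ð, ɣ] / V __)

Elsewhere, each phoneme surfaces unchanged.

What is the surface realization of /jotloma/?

[joʔlõma]

/j/ stays [j].
/o/ — between /j/ and /t/; rule 2 does not apply here → [o].
/t/ meets the environment for rule 1 (immediately before a consonant) → [ʔ].
/l/ stays [l].
/o/ (between /l/ and /m/): before a nasal consonant, so rule 2 applies → [õ].
/m/ (between /o/ and /a/): no rule targets it → [m].
/a/ (word-final) is in the target of rule 2 but the environment (before a nasal consonant) is not met → [a].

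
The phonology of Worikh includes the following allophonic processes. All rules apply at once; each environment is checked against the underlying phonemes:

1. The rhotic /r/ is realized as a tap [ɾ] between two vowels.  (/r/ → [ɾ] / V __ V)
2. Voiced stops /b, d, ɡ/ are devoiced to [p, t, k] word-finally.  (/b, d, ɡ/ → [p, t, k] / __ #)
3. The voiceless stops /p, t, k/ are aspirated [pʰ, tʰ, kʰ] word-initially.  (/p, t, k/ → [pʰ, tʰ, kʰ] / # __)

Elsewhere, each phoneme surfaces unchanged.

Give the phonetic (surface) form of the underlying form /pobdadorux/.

/p/ (word-initial) occurs word-initially → [pʰ] by rule 3.
/o/ stays [o].
/b/ (between /o/ and /d/): rule 2 targets it, but not word-finally → unchanged [b].
/d/ (between /b/ and /a/) fails the environment for rule 2, so it stays [d].
/a/ (between /d/ and /d/) is unaffected → [a].
/d/ — between /a/ and /o/; rule 2 does not apply here → [d].
/o/ (between /d/ and /r/) is unaffected → [o].
/r/ (between /o/ and /u/): between two vowels, so rule 1 applies → [ɾ].
/u/ (between /r/ and /x/): no rule targets it → [u].
/x/ stays [x].

[pʰobdadoɾux]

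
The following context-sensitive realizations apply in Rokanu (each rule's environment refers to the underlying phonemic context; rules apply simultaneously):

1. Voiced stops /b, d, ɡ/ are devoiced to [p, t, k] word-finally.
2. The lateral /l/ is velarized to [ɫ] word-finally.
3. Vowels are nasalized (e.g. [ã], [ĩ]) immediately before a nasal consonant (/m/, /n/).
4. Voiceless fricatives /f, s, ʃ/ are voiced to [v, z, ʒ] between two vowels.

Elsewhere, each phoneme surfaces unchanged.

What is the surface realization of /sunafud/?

[sũnavut]

/s/ (word-initial) fails the environment for rule 4, so it stays [s].
Rule 3 applies to /u/ (between /s/ and /n/: before a nasal consonant) → [ũ].
/n/ stays [n].
/a/ — between /n/ and /f/; rule 3 does not apply here → [a].
/f/ meets the environment for rule 4 (between two vowels) → [v].
/u/ (between /f/ and /d/) is in the target of rule 3 but the environment (before a nasal consonant) is not met → [u].
/d/ meets the environment for rule 1 (word-finally) → [t].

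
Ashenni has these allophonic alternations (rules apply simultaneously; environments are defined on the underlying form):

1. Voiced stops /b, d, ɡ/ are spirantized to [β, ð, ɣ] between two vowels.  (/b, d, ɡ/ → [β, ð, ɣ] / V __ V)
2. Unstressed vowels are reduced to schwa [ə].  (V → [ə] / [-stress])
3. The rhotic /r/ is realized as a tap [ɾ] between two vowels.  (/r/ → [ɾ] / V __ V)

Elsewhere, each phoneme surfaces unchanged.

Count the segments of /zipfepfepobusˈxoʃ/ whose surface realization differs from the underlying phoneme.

6

Segments that undergo a rule: /i/ → [ə] (rule 2); /e/ → [ə] (rule 2); /e/ → [ə] (rule 2); /o/ → [ə] (rule 2); /b/ → [β] (rule 1); /u/ → [ə] (rule 2).
All other segments surface unchanged.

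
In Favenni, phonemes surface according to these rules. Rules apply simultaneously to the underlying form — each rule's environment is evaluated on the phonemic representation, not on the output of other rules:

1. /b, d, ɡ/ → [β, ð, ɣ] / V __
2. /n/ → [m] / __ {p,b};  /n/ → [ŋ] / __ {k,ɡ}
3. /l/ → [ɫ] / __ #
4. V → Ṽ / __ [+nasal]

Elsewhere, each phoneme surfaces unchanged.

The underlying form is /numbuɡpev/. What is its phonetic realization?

[nũmbuɣpev]

/n/ (word-initial): rule 2 targets it, but not before a labial or velar stop → unchanged [n].
/u/ meets the environment for rule 4 (before a nasal consonant) → [ũ].
/b/ — between /m/ and /u/; rule 1 does not apply here → [b].
/u/ (between /b/ and /ɡ/) is in the target of rule 4 but the environment (before a nasal consonant) is not met → [u].
Rule 1 applies to /ɡ/ (between /u/ and /p/: immediately after a vowel) → [ɣ].
/e/ (between /p/ and /v/) fails the environment for rule 4, so it stays [e].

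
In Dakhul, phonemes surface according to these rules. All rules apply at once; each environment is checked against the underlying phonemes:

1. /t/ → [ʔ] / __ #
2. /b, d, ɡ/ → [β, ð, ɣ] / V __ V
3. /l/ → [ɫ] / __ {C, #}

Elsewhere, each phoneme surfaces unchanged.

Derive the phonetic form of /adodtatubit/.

/d/ meets the environment for rule 2 (between two vowels) → [ð].
/d/ — between /o/ and /t/; rule 2 does not apply here → [d].
/t/ (between /d/ and /a/) is in the target of rule 1 but the environment (word-finally) is not met → [t].
/t/ (between /a/ and /u/) fails the environment for rule 1, so it stays [t].
/b/ — between /u/ and /i/, between two vowels — surfaces as [β] (rule 2).
/t/ — word-final, word-finally — surfaces as [ʔ] (rule 1).

[aðodtatuβiʔ]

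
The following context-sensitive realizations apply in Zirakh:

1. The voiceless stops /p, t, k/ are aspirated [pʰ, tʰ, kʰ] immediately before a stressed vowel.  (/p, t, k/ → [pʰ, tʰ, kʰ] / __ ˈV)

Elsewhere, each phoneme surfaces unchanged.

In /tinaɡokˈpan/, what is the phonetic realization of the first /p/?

Rule 1 applies to /p/ (between /k/ and /a/: immediately before a stressed vowel) → [pʰ].

[pʰ]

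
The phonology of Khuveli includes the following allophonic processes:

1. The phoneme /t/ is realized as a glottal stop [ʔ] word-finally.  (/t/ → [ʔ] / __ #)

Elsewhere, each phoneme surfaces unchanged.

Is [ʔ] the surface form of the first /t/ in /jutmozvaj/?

/t/ — between /u/ and /m/; rule 1 does not apply here → [t].
The actual realization is [t], not [ʔ].

No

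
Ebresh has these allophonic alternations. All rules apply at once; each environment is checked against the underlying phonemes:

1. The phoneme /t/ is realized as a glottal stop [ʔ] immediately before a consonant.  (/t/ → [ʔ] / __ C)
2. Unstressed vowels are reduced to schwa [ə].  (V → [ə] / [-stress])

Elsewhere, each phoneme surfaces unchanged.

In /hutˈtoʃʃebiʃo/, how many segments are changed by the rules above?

Segments that undergo a rule: /u/ → [ə] (rule 2); /t/ → [ʔ] (rule 1); /e/ → [ə] (rule 2); /i/ → [ə] (rule 2); /o/ → [ə] (rule 2).
All other segments surface unchanged.

5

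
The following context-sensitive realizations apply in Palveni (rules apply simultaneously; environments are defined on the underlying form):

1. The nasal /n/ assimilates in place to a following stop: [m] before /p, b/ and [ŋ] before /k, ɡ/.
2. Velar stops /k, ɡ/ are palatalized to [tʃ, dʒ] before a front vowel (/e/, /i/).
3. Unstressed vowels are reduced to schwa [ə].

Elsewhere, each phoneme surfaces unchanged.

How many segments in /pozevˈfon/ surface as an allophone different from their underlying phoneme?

Segments that undergo a rule: /o/ → [ə] (rule 3); /e/ → [ə] (rule 3).
All other segments surface unchanged.

2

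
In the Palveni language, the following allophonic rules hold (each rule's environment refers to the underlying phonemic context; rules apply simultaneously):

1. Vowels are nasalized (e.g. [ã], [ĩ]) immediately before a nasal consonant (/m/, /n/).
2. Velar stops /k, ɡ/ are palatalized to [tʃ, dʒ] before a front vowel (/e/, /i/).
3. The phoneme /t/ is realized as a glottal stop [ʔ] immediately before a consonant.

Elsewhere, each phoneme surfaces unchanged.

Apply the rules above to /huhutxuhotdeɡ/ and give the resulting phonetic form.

[huhuʔxuhoʔdeɡ]

/h/ stays [h].
/u/ — between /h/ and /h/; rule 1 does not apply here → [u].
/h/ (between /u/ and /u/): no rule targets it → [h].
/u/ (between /h/ and /t/) is in the target of rule 1 but the environment (before a nasal consonant) is not met → [u].
/t/ (between /u/ and /x/): immediately before a consonant, so rule 3 applies → [ʔ].
/x/ — not in any rule's target class → [x].
/u/ (between /x/ and /h/) fails the environment for rule 1, so it stays [u].
/h/ (between /u/ and /o/) is unaffected → [h].
/o/ — between /h/ and /t/; rule 1 does not apply here → [o].
/t/ (between /o/ and /d/): immediately before a consonant, so rule 3 applies → [ʔ].
/d/ (between /t/ and /e/) is unaffected → [d].
/e/ (between /d/ and /ɡ/) is in the target of rule 1 but the environment (before a nasal consonant) is not met → [e].
/ɡ/ (word-final) fails the environment for rule 2, so it stays [ɡ].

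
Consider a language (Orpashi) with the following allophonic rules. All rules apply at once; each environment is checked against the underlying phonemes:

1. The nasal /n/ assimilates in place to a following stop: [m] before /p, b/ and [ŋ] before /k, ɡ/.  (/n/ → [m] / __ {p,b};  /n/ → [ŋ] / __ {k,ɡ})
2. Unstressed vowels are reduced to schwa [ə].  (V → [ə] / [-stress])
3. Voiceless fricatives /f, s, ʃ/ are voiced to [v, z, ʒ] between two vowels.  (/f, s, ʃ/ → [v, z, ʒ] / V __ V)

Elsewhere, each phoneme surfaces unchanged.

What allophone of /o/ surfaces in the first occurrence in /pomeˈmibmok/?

[ə]

/o/ — between /p/ and /m/, in an unstressed syllable — surfaces as [ə] (rule 2).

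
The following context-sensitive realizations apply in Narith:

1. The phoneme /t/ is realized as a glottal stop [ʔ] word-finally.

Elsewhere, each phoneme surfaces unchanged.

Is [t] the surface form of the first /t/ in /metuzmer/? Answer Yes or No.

Yes

/t/ (between /e/ and /u/) fails the environment for rule 1, so it stays [t].
The actual realization is [t], which matches [t].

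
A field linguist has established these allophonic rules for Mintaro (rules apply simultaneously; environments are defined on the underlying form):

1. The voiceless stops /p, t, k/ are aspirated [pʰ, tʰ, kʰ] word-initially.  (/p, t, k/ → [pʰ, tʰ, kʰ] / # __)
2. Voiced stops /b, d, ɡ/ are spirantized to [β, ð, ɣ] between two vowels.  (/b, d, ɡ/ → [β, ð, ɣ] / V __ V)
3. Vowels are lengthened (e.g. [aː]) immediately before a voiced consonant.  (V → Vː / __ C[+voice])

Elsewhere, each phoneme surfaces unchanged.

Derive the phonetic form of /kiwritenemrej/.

/k/ — word-initial, word-initially — surfaces as [kʰ] (rule 1).
Rule 3 applies to /i/ (between /k/ and /w/: before a voiced consonant) → [iː].
/i/ (between /r/ and /t/): rule 3 targets it, but not before a voiced consonant → unchanged [i].
/t/ — between /i/ and /e/; rule 1 does not apply here → [t].
/e/ — between /t/ and /n/, before a voiced consonant — surfaces as [eː] (rule 3).
Rule 3 applies to /e/ (between /n/ and /m/: before a voiced consonant) → [eː].
/e/ — between /r/ and /j/, before a voiced consonant — surfaces as [eː] (rule 3).

[kʰiːwriteːneːmreːj]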